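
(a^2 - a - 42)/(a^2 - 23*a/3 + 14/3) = 3*(a + 6)/(3*a - 2)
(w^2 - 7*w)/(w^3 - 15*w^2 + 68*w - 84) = w/(w^2 - 8*w + 12)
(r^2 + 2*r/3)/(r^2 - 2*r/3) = (3*r + 2)/(3*r - 2)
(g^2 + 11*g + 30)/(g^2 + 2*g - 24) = (g + 5)/(g - 4)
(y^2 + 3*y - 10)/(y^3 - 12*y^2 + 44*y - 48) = (y + 5)/(y^2 - 10*y + 24)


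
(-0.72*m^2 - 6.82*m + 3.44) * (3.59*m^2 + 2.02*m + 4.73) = -2.5848*m^4 - 25.9382*m^3 - 4.8324*m^2 - 25.3098*m + 16.2712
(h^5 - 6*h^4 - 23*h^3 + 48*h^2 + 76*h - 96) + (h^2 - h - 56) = h^5 - 6*h^4 - 23*h^3 + 49*h^2 + 75*h - 152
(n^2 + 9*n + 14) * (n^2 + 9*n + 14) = n^4 + 18*n^3 + 109*n^2 + 252*n + 196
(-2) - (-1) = -1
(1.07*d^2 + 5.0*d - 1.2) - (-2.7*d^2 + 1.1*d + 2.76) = 3.77*d^2 + 3.9*d - 3.96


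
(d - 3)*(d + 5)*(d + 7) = d^3 + 9*d^2 - d - 105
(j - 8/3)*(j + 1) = j^2 - 5*j/3 - 8/3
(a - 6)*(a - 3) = a^2 - 9*a + 18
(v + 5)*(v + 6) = v^2 + 11*v + 30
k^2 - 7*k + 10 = (k - 5)*(k - 2)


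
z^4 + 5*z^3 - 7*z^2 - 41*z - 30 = (z - 3)*(z + 1)*(z + 2)*(z + 5)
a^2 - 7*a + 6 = (a - 6)*(a - 1)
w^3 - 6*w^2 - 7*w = w*(w - 7)*(w + 1)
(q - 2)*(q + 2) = q^2 - 4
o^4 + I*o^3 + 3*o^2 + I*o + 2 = (o - I)^2*(o + I)*(o + 2*I)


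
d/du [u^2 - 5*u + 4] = 2*u - 5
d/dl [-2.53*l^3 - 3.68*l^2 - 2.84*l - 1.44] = -7.59*l^2 - 7.36*l - 2.84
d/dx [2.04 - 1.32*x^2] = -2.64*x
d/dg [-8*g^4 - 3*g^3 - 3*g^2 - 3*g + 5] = -32*g^3 - 9*g^2 - 6*g - 3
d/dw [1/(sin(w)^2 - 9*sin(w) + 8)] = (9 - 2*sin(w))*cos(w)/(sin(w)^2 - 9*sin(w) + 8)^2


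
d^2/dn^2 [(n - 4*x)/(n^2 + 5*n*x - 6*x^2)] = 2*((n - 4*x)*(2*n + 5*x)^2 - (3*n + x)*(n^2 + 5*n*x - 6*x^2))/(n^2 + 5*n*x - 6*x^2)^3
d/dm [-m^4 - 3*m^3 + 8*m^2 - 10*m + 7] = -4*m^3 - 9*m^2 + 16*m - 10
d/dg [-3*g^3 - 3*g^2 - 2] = 3*g*(-3*g - 2)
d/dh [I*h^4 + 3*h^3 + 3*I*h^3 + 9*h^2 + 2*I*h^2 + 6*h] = 4*I*h^3 + h^2*(9 + 9*I) + h*(18 + 4*I) + 6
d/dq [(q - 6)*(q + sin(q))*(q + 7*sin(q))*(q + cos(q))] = (6 - q)*(q + sin(q))*(q + 7*sin(q))*(sin(q) - 1) + (q - 6)*(q + sin(q))*(q + cos(q))*(7*cos(q) + 1) + (q - 6)*(q + 7*sin(q))*(q + cos(q))*(cos(q) + 1) + (q + sin(q))*(q + 7*sin(q))*(q + cos(q))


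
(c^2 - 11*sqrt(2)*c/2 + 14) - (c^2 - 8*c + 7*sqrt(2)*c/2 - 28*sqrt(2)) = -9*sqrt(2)*c + 8*c + 14 + 28*sqrt(2)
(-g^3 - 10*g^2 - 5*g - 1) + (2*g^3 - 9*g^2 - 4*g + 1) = g^3 - 19*g^2 - 9*g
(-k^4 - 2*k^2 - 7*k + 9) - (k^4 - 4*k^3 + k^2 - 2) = -2*k^4 + 4*k^3 - 3*k^2 - 7*k + 11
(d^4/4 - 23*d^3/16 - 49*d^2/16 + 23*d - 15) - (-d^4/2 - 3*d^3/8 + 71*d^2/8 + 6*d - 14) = 3*d^4/4 - 17*d^3/16 - 191*d^2/16 + 17*d - 1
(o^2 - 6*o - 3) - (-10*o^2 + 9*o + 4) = 11*o^2 - 15*o - 7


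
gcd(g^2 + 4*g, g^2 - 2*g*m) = g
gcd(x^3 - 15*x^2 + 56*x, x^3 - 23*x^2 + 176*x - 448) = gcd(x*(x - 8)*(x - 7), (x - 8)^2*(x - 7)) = x^2 - 15*x + 56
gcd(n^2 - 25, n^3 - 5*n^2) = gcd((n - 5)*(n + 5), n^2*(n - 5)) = n - 5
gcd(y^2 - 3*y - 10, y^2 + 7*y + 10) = y + 2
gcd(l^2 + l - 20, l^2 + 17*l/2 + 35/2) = l + 5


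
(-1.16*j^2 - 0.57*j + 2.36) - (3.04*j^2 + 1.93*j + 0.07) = -4.2*j^2 - 2.5*j + 2.29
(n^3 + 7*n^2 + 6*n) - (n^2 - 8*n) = n^3 + 6*n^2 + 14*n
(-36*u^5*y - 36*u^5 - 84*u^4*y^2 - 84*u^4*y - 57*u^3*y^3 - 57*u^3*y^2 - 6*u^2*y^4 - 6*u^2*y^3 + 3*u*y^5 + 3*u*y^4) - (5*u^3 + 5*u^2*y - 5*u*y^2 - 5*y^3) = -36*u^5*y - 36*u^5 - 84*u^4*y^2 - 84*u^4*y - 57*u^3*y^3 - 57*u^3*y^2 - 5*u^3 - 6*u^2*y^4 - 6*u^2*y^3 - 5*u^2*y + 3*u*y^5 + 3*u*y^4 + 5*u*y^2 + 5*y^3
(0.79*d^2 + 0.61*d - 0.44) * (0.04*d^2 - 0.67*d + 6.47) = 0.0316*d^4 - 0.5049*d^3 + 4.685*d^2 + 4.2415*d - 2.8468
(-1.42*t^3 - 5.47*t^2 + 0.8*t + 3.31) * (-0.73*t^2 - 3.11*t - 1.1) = 1.0366*t^5 + 8.4093*t^4 + 17.9897*t^3 + 1.1127*t^2 - 11.1741*t - 3.641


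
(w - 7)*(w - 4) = w^2 - 11*w + 28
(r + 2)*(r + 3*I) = r^2 + 2*r + 3*I*r + 6*I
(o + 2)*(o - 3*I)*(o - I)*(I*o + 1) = I*o^4 + 5*o^3 + 2*I*o^3 + 10*o^2 - 7*I*o^2 - 3*o - 14*I*o - 6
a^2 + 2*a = a*(a + 2)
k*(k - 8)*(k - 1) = k^3 - 9*k^2 + 8*k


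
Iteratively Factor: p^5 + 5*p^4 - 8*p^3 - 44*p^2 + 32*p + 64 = (p - 2)*(p^4 + 7*p^3 + 6*p^2 - 32*p - 32) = (p - 2)*(p + 1)*(p^3 + 6*p^2 - 32) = (p - 2)*(p + 1)*(p + 4)*(p^2 + 2*p - 8) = (p - 2)*(p + 1)*(p + 4)^2*(p - 2)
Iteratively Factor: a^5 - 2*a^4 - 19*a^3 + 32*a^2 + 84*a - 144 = (a - 4)*(a^4 + 2*a^3 - 11*a^2 - 12*a + 36) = (a - 4)*(a - 2)*(a^3 + 4*a^2 - 3*a - 18) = (a - 4)*(a - 2)^2*(a^2 + 6*a + 9) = (a - 4)*(a - 2)^2*(a + 3)*(a + 3)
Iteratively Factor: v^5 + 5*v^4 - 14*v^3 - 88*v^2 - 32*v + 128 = (v - 1)*(v^4 + 6*v^3 - 8*v^2 - 96*v - 128) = (v - 4)*(v - 1)*(v^3 + 10*v^2 + 32*v + 32) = (v - 4)*(v - 1)*(v + 2)*(v^2 + 8*v + 16) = (v - 4)*(v - 1)*(v + 2)*(v + 4)*(v + 4)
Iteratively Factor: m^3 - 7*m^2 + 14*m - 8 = (m - 4)*(m^2 - 3*m + 2) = (m - 4)*(m - 2)*(m - 1)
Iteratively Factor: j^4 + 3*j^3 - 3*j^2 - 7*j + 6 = (j - 1)*(j^3 + 4*j^2 + j - 6) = (j - 1)*(j + 3)*(j^2 + j - 2) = (j - 1)*(j + 2)*(j + 3)*(j - 1)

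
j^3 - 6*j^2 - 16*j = j*(j - 8)*(j + 2)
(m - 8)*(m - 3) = m^2 - 11*m + 24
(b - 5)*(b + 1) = b^2 - 4*b - 5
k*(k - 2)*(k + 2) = k^3 - 4*k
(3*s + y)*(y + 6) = 3*s*y + 18*s + y^2 + 6*y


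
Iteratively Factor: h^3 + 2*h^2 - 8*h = (h - 2)*(h^2 + 4*h) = h*(h - 2)*(h + 4)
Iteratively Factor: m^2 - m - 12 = (m - 4)*(m + 3)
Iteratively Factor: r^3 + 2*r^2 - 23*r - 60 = (r + 3)*(r^2 - r - 20) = (r - 5)*(r + 3)*(r + 4)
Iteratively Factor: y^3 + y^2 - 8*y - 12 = (y + 2)*(y^2 - y - 6) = (y - 3)*(y + 2)*(y + 2)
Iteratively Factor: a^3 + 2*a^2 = (a + 2)*(a^2) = a*(a + 2)*(a)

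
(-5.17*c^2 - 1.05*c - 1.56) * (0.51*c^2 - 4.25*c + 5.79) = -2.6367*c^4 + 21.437*c^3 - 26.2674*c^2 + 0.5505*c - 9.0324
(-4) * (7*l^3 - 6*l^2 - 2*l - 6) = -28*l^3 + 24*l^2 + 8*l + 24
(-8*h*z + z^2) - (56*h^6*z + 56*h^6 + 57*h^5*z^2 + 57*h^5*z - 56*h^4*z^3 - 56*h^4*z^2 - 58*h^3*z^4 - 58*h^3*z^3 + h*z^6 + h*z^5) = -56*h^6*z - 56*h^6 - 57*h^5*z^2 - 57*h^5*z + 56*h^4*z^3 + 56*h^4*z^2 + 58*h^3*z^4 + 58*h^3*z^3 - h*z^6 - h*z^5 - 8*h*z + z^2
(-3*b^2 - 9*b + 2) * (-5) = 15*b^2 + 45*b - 10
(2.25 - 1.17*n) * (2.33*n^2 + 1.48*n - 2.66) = -2.7261*n^3 + 3.5109*n^2 + 6.4422*n - 5.985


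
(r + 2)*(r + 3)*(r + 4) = r^3 + 9*r^2 + 26*r + 24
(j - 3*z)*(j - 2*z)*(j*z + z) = j^3*z - 5*j^2*z^2 + j^2*z + 6*j*z^3 - 5*j*z^2 + 6*z^3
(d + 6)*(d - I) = d^2 + 6*d - I*d - 6*I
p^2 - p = p*(p - 1)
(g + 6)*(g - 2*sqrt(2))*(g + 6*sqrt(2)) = g^3 + 4*sqrt(2)*g^2 + 6*g^2 - 24*g + 24*sqrt(2)*g - 144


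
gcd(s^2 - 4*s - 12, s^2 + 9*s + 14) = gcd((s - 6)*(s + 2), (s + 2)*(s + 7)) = s + 2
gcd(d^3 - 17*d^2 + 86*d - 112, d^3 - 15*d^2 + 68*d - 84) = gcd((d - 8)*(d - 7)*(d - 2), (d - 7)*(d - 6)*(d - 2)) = d^2 - 9*d + 14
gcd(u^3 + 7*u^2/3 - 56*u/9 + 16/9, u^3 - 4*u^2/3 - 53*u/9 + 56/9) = 1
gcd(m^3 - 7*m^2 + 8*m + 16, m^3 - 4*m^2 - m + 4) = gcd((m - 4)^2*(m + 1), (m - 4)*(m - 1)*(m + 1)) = m^2 - 3*m - 4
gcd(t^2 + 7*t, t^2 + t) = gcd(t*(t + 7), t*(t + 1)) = t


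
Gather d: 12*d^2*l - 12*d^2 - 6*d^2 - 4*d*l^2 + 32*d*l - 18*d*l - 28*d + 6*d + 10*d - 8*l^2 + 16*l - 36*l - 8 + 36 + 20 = d^2*(12*l - 18) + d*(-4*l^2 + 14*l - 12) - 8*l^2 - 20*l + 48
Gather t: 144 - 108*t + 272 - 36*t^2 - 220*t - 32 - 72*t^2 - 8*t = -108*t^2 - 336*t + 384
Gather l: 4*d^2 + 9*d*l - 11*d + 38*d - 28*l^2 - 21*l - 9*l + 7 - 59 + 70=4*d^2 + 27*d - 28*l^2 + l*(9*d - 30) + 18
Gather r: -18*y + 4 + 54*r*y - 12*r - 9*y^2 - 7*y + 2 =r*(54*y - 12) - 9*y^2 - 25*y + 6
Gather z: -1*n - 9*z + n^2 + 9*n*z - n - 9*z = n^2 - 2*n + z*(9*n - 18)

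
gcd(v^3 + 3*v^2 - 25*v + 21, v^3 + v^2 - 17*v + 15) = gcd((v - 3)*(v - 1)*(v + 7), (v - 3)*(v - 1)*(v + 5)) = v^2 - 4*v + 3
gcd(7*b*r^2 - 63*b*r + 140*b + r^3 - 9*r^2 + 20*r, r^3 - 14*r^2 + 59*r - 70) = r - 5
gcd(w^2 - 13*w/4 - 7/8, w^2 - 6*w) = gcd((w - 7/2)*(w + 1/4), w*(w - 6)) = 1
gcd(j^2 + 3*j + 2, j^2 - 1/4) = 1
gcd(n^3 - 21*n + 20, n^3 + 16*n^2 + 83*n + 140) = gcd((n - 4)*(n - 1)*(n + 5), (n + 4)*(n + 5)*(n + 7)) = n + 5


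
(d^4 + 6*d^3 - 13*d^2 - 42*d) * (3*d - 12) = 3*d^5 + 6*d^4 - 111*d^3 + 30*d^2 + 504*d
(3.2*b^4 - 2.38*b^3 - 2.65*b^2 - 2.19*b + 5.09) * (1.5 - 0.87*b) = -2.784*b^5 + 6.8706*b^4 - 1.2645*b^3 - 2.0697*b^2 - 7.7133*b + 7.635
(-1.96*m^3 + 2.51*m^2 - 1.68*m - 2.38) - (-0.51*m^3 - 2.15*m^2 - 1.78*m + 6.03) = -1.45*m^3 + 4.66*m^2 + 0.1*m - 8.41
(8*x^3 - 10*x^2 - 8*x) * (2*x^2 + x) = 16*x^5 - 12*x^4 - 26*x^3 - 8*x^2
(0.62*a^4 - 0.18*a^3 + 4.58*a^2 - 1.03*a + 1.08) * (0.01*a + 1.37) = 0.0062*a^5 + 0.8476*a^4 - 0.2008*a^3 + 6.2643*a^2 - 1.4003*a + 1.4796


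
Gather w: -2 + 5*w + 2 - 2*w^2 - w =-2*w^2 + 4*w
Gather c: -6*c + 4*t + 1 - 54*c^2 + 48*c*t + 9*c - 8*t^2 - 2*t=-54*c^2 + c*(48*t + 3) - 8*t^2 + 2*t + 1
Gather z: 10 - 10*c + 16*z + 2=-10*c + 16*z + 12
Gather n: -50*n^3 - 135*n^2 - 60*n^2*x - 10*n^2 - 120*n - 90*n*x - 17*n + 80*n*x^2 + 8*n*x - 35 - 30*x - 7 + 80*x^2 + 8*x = -50*n^3 + n^2*(-60*x - 145) + n*(80*x^2 - 82*x - 137) + 80*x^2 - 22*x - 42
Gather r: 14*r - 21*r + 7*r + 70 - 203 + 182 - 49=0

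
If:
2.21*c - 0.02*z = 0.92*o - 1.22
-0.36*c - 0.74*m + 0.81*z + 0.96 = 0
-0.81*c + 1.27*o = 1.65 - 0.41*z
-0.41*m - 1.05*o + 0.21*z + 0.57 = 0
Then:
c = -1.26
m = 9.91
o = -1.87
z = 7.31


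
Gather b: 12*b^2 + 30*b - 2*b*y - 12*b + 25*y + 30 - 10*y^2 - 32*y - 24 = 12*b^2 + b*(18 - 2*y) - 10*y^2 - 7*y + 6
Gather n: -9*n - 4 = -9*n - 4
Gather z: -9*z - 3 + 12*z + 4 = 3*z + 1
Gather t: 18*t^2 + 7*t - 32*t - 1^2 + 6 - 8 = 18*t^2 - 25*t - 3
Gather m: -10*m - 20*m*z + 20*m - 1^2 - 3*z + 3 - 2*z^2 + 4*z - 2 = m*(10 - 20*z) - 2*z^2 + z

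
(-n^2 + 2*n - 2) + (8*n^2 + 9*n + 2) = 7*n^2 + 11*n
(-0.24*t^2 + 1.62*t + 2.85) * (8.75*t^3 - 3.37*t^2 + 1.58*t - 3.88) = -2.1*t^5 + 14.9838*t^4 + 19.0989*t^3 - 6.1137*t^2 - 1.7826*t - 11.058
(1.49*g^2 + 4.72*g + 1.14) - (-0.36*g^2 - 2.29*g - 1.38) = 1.85*g^2 + 7.01*g + 2.52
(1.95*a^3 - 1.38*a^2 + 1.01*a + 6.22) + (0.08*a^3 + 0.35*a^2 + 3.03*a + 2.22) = 2.03*a^3 - 1.03*a^2 + 4.04*a + 8.44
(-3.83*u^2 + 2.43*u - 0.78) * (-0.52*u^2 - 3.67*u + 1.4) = 1.9916*u^4 + 12.7925*u^3 - 13.8745*u^2 + 6.2646*u - 1.092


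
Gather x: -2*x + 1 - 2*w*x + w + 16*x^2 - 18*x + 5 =w + 16*x^2 + x*(-2*w - 20) + 6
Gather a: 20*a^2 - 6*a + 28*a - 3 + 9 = 20*a^2 + 22*a + 6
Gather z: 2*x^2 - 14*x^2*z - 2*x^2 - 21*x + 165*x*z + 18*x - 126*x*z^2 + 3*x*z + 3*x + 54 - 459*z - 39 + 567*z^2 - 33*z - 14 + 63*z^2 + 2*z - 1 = z^2*(630 - 126*x) + z*(-14*x^2 + 168*x - 490)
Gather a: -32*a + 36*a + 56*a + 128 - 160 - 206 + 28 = 60*a - 210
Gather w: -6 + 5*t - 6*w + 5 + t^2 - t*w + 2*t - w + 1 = t^2 + 7*t + w*(-t - 7)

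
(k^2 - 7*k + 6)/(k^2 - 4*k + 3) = (k - 6)/(k - 3)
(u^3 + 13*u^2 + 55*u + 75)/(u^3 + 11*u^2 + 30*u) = (u^2 + 8*u + 15)/(u*(u + 6))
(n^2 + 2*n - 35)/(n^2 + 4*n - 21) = (n - 5)/(n - 3)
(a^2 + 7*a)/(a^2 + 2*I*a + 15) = a*(a + 7)/(a^2 + 2*I*a + 15)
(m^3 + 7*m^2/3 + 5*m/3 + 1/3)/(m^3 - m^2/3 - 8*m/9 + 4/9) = 3*(3*m^2 + 4*m + 1)/(9*m^2 - 12*m + 4)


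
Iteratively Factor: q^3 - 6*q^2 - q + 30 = (q + 2)*(q^2 - 8*q + 15) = (q - 5)*(q + 2)*(q - 3)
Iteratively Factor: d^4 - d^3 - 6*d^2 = (d)*(d^3 - d^2 - 6*d) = d*(d + 2)*(d^2 - 3*d) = d^2*(d + 2)*(d - 3)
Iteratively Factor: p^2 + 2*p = (p)*(p + 2)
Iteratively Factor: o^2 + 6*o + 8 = (o + 4)*(o + 2)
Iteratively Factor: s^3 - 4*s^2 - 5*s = (s)*(s^2 - 4*s - 5) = s*(s + 1)*(s - 5)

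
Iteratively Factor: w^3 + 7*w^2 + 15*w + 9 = (w + 1)*(w^2 + 6*w + 9) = (w + 1)*(w + 3)*(w + 3)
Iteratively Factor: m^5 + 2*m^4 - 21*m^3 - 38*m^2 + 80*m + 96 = (m - 4)*(m^4 + 6*m^3 + 3*m^2 - 26*m - 24) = (m - 4)*(m + 1)*(m^3 + 5*m^2 - 2*m - 24) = (m - 4)*(m + 1)*(m + 3)*(m^2 + 2*m - 8) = (m - 4)*(m + 1)*(m + 3)*(m + 4)*(m - 2)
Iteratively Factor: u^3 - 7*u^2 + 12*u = (u - 4)*(u^2 - 3*u) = u*(u - 4)*(u - 3)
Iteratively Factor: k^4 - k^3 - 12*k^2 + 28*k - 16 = (k - 2)*(k^3 + k^2 - 10*k + 8) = (k - 2)^2*(k^2 + 3*k - 4) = (k - 2)^2*(k - 1)*(k + 4)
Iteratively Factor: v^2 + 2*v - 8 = (v - 2)*(v + 4)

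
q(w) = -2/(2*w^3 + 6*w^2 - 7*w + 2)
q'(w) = -2*(-6*w^2 - 12*w + 7)/(2*w^3 + 6*w^2 - 7*w + 2)^2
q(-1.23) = -0.13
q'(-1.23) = -0.10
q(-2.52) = -0.08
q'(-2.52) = 0.00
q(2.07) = -0.06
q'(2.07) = 0.09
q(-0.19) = -0.57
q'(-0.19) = -1.45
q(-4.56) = 0.06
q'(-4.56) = 0.13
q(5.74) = -0.00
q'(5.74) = 0.00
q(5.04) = -0.01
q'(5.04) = 0.00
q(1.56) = -0.15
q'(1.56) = 0.30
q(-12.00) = 0.00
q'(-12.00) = 0.00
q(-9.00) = 0.00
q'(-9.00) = 0.00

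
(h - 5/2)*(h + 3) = h^2 + h/2 - 15/2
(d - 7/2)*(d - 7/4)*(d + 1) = d^3 - 17*d^2/4 + 7*d/8 + 49/8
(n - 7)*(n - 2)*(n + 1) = n^3 - 8*n^2 + 5*n + 14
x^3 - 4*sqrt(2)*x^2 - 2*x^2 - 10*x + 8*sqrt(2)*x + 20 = (x - 2)*(x - 5*sqrt(2))*(x + sqrt(2))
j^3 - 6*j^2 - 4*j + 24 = (j - 6)*(j - 2)*(j + 2)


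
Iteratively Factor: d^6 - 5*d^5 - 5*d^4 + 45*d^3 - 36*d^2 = (d)*(d^5 - 5*d^4 - 5*d^3 + 45*d^2 - 36*d) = d*(d - 4)*(d^4 - d^3 - 9*d^2 + 9*d) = d*(d - 4)*(d + 3)*(d^3 - 4*d^2 + 3*d) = d^2*(d - 4)*(d + 3)*(d^2 - 4*d + 3) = d^2*(d - 4)*(d - 3)*(d + 3)*(d - 1)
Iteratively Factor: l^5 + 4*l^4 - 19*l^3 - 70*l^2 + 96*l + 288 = (l - 3)*(l^4 + 7*l^3 + 2*l^2 - 64*l - 96) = (l - 3)*(l + 4)*(l^3 + 3*l^2 - 10*l - 24) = (l - 3)*(l + 4)^2*(l^2 - l - 6) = (l - 3)*(l + 2)*(l + 4)^2*(l - 3)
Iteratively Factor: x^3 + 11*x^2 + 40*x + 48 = (x + 4)*(x^2 + 7*x + 12) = (x + 3)*(x + 4)*(x + 4)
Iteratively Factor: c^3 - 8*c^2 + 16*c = (c - 4)*(c^2 - 4*c) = (c - 4)^2*(c)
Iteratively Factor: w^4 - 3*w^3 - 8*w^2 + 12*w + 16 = (w - 2)*(w^3 - w^2 - 10*w - 8) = (w - 2)*(w + 1)*(w^2 - 2*w - 8) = (w - 2)*(w + 1)*(w + 2)*(w - 4)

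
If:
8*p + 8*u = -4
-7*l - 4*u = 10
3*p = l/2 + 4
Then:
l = -8/19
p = 24/19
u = -67/38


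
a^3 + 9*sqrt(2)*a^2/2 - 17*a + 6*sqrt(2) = (a - sqrt(2))*(a - sqrt(2)/2)*(a + 6*sqrt(2))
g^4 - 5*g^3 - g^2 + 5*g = g*(g - 5)*(g - 1)*(g + 1)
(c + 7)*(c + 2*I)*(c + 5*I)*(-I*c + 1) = -I*c^4 + 8*c^3 - 7*I*c^3 + 56*c^2 + 17*I*c^2 - 10*c + 119*I*c - 70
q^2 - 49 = (q - 7)*(q + 7)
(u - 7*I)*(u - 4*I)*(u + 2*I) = u^3 - 9*I*u^2 - 6*u - 56*I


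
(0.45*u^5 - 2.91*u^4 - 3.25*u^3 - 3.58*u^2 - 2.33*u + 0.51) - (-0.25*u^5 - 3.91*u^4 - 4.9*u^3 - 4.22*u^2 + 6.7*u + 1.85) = 0.7*u^5 + 1.0*u^4 + 1.65*u^3 + 0.64*u^2 - 9.03*u - 1.34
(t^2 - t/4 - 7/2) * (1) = t^2 - t/4 - 7/2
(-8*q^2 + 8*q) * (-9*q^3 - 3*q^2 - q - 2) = 72*q^5 - 48*q^4 - 16*q^3 + 8*q^2 - 16*q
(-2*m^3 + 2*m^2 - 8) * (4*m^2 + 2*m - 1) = -8*m^5 + 4*m^4 + 6*m^3 - 34*m^2 - 16*m + 8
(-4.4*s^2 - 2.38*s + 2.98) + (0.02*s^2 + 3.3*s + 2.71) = -4.38*s^2 + 0.92*s + 5.69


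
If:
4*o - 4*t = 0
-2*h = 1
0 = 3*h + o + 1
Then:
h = -1/2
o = 1/2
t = 1/2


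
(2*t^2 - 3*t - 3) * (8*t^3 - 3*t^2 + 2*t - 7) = 16*t^5 - 30*t^4 - 11*t^3 - 11*t^2 + 15*t + 21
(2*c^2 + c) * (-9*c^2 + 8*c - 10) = -18*c^4 + 7*c^3 - 12*c^2 - 10*c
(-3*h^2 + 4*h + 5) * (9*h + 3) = -27*h^3 + 27*h^2 + 57*h + 15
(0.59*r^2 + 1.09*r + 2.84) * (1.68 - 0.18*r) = -0.1062*r^3 + 0.795*r^2 + 1.32*r + 4.7712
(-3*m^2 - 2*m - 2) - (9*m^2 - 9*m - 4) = -12*m^2 + 7*m + 2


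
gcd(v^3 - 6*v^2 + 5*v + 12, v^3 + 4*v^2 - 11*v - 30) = v - 3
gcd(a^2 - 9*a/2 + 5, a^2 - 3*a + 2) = a - 2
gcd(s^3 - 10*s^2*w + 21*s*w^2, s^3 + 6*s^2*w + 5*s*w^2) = s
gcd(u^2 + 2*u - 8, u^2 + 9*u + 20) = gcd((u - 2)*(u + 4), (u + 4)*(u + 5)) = u + 4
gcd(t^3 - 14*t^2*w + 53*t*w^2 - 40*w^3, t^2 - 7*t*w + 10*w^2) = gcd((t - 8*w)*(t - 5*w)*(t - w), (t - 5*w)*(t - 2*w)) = t - 5*w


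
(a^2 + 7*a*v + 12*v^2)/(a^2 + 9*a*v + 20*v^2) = (a + 3*v)/(a + 5*v)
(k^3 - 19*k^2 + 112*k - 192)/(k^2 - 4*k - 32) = (k^2 - 11*k + 24)/(k + 4)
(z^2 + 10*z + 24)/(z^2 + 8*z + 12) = (z + 4)/(z + 2)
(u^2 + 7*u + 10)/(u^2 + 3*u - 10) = (u + 2)/(u - 2)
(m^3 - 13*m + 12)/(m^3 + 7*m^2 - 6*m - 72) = (m - 1)/(m + 6)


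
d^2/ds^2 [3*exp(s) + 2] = 3*exp(s)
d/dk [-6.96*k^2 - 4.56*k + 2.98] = -13.92*k - 4.56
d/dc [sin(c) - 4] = cos(c)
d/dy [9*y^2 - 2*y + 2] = 18*y - 2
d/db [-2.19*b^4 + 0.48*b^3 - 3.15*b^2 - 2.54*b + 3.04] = -8.76*b^3 + 1.44*b^2 - 6.3*b - 2.54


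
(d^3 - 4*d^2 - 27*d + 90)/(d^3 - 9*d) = (d^2 - d - 30)/(d*(d + 3))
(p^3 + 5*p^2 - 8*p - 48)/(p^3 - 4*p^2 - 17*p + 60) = (p + 4)/(p - 5)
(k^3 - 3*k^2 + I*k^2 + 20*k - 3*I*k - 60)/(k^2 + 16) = (k^2 + k*(-3 + 5*I) - 15*I)/(k + 4*I)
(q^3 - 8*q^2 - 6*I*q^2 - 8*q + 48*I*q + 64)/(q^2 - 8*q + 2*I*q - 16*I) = (q^2 - 6*I*q - 8)/(q + 2*I)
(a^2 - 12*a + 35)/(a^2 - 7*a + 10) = (a - 7)/(a - 2)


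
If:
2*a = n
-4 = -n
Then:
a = 2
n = 4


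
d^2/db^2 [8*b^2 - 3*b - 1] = 16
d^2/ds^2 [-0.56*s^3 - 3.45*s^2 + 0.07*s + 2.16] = -3.36*s - 6.9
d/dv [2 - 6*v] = -6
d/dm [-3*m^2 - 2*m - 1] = -6*m - 2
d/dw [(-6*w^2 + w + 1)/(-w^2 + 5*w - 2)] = (-29*w^2 + 26*w - 7)/(w^4 - 10*w^3 + 29*w^2 - 20*w + 4)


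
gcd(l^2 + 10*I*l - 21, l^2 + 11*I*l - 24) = l + 3*I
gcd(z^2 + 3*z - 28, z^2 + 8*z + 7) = z + 7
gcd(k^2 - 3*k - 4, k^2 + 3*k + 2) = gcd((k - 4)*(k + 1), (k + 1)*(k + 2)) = k + 1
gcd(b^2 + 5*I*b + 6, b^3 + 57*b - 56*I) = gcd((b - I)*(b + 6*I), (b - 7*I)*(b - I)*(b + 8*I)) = b - I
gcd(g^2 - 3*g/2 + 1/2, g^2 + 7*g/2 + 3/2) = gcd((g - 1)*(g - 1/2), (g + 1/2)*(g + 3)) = 1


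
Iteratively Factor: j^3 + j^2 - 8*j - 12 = (j + 2)*(j^2 - j - 6) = (j + 2)^2*(j - 3)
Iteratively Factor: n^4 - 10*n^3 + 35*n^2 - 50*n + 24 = (n - 4)*(n^3 - 6*n^2 + 11*n - 6) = (n - 4)*(n - 1)*(n^2 - 5*n + 6) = (n - 4)*(n - 3)*(n - 1)*(n - 2)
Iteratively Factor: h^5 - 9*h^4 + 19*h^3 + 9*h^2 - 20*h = (h)*(h^4 - 9*h^3 + 19*h^2 + 9*h - 20) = h*(h - 1)*(h^3 - 8*h^2 + 11*h + 20) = h*(h - 1)*(h + 1)*(h^2 - 9*h + 20) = h*(h - 4)*(h - 1)*(h + 1)*(h - 5)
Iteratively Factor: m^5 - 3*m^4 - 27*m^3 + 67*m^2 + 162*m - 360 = (m + 4)*(m^4 - 7*m^3 + m^2 + 63*m - 90) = (m - 5)*(m + 4)*(m^3 - 2*m^2 - 9*m + 18) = (m - 5)*(m - 3)*(m + 4)*(m^2 + m - 6) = (m - 5)*(m - 3)*(m - 2)*(m + 4)*(m + 3)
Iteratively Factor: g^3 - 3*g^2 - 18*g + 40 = (g + 4)*(g^2 - 7*g + 10) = (g - 5)*(g + 4)*(g - 2)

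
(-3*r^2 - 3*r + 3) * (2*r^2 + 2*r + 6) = -6*r^4 - 12*r^3 - 18*r^2 - 12*r + 18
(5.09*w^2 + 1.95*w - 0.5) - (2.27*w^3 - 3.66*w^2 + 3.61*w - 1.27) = -2.27*w^3 + 8.75*w^2 - 1.66*w + 0.77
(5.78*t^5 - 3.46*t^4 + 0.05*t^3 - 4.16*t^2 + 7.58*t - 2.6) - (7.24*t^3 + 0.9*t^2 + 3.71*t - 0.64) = 5.78*t^5 - 3.46*t^4 - 7.19*t^3 - 5.06*t^2 + 3.87*t - 1.96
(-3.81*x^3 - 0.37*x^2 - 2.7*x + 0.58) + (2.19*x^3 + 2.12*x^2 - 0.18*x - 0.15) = -1.62*x^3 + 1.75*x^2 - 2.88*x + 0.43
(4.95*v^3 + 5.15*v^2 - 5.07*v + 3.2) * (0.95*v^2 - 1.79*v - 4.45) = 4.7025*v^5 - 3.968*v^4 - 36.0625*v^3 - 10.8022*v^2 + 16.8335*v - 14.24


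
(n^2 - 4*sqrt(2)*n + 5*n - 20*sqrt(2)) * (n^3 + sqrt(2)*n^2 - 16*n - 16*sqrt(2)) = n^5 - 3*sqrt(2)*n^4 + 5*n^4 - 24*n^3 - 15*sqrt(2)*n^3 - 120*n^2 + 48*sqrt(2)*n^2 + 128*n + 240*sqrt(2)*n + 640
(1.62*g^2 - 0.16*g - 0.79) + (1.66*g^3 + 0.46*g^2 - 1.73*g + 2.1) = 1.66*g^3 + 2.08*g^2 - 1.89*g + 1.31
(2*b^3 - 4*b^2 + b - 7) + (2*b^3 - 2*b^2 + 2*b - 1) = 4*b^3 - 6*b^2 + 3*b - 8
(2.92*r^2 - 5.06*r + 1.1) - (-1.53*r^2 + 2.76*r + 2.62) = 4.45*r^2 - 7.82*r - 1.52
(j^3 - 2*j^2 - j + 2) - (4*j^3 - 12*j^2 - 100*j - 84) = -3*j^3 + 10*j^2 + 99*j + 86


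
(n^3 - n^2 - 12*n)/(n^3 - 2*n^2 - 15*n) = (n - 4)/(n - 5)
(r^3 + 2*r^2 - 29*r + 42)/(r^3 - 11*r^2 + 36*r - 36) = (r + 7)/(r - 6)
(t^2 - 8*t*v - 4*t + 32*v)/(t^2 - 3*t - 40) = (-t^2 + 8*t*v + 4*t - 32*v)/(-t^2 + 3*t + 40)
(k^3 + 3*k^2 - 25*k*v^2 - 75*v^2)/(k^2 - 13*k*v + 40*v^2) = (-k^2 - 5*k*v - 3*k - 15*v)/(-k + 8*v)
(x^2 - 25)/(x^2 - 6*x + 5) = (x + 5)/(x - 1)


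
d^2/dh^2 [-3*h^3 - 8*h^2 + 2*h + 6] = -18*h - 16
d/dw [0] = 0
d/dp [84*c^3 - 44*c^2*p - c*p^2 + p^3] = -44*c^2 - 2*c*p + 3*p^2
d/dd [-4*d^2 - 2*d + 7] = -8*d - 2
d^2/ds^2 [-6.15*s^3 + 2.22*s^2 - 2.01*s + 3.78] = 4.44 - 36.9*s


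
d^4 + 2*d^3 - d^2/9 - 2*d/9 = d*(d - 1/3)*(d + 1/3)*(d + 2)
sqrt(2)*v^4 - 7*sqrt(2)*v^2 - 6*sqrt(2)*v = v*(v - 3)*(v + 2)*(sqrt(2)*v + sqrt(2))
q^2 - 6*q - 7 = (q - 7)*(q + 1)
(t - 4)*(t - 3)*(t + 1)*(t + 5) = t^4 - t^3 - 25*t^2 + 37*t + 60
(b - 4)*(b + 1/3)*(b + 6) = b^3 + 7*b^2/3 - 70*b/3 - 8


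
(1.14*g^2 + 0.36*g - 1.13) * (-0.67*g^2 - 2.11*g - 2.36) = -0.7638*g^4 - 2.6466*g^3 - 2.6929*g^2 + 1.5347*g + 2.6668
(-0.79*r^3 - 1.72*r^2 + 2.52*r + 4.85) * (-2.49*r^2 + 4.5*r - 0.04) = 1.9671*r^5 + 0.7278*r^4 - 13.9832*r^3 - 0.6677*r^2 + 21.7242*r - 0.194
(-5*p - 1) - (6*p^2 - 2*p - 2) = -6*p^2 - 3*p + 1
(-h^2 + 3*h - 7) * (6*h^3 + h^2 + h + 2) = -6*h^5 + 17*h^4 - 40*h^3 - 6*h^2 - h - 14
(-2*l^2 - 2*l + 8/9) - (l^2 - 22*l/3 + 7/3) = -3*l^2 + 16*l/3 - 13/9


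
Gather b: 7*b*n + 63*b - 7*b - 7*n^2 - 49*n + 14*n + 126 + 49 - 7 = b*(7*n + 56) - 7*n^2 - 35*n + 168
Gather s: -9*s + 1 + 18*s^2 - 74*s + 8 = 18*s^2 - 83*s + 9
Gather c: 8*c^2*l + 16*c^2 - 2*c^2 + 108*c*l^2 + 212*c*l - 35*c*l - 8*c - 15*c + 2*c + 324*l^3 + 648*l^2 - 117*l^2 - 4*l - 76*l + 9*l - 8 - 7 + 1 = c^2*(8*l + 14) + c*(108*l^2 + 177*l - 21) + 324*l^3 + 531*l^2 - 71*l - 14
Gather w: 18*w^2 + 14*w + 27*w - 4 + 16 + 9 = 18*w^2 + 41*w + 21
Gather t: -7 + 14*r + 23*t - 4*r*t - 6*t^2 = 14*r - 6*t^2 + t*(23 - 4*r) - 7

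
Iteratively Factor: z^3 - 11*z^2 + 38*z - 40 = (z - 4)*(z^2 - 7*z + 10) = (z - 4)*(z - 2)*(z - 5)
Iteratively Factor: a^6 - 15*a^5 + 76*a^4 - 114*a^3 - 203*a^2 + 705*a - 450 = (a - 5)*(a^5 - 10*a^4 + 26*a^3 + 16*a^2 - 123*a + 90) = (a - 5)*(a - 3)*(a^4 - 7*a^3 + 5*a^2 + 31*a - 30) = (a - 5)*(a - 3)*(a + 2)*(a^3 - 9*a^2 + 23*a - 15) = (a - 5)*(a - 3)^2*(a + 2)*(a^2 - 6*a + 5) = (a - 5)^2*(a - 3)^2*(a + 2)*(a - 1)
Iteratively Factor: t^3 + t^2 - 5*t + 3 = (t + 3)*(t^2 - 2*t + 1) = (t - 1)*(t + 3)*(t - 1)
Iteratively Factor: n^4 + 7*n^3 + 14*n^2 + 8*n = (n)*(n^3 + 7*n^2 + 14*n + 8) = n*(n + 4)*(n^2 + 3*n + 2) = n*(n + 2)*(n + 4)*(n + 1)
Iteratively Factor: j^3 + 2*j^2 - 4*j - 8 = (j - 2)*(j^2 + 4*j + 4) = (j - 2)*(j + 2)*(j + 2)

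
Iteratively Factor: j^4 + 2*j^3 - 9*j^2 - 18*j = (j + 2)*(j^3 - 9*j) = (j + 2)*(j + 3)*(j^2 - 3*j) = j*(j + 2)*(j + 3)*(j - 3)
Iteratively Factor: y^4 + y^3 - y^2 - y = (y + 1)*(y^3 - y) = (y + 1)^2*(y^2 - y) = (y - 1)*(y + 1)^2*(y)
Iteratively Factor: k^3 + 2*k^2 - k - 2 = (k + 1)*(k^2 + k - 2) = (k - 1)*(k + 1)*(k + 2)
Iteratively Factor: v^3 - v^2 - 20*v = (v - 5)*(v^2 + 4*v) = v*(v - 5)*(v + 4)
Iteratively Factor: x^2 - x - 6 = (x + 2)*(x - 3)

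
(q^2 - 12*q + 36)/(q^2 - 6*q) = (q - 6)/q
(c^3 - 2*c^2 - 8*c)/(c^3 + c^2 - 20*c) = (c + 2)/(c + 5)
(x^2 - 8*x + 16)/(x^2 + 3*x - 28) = (x - 4)/(x + 7)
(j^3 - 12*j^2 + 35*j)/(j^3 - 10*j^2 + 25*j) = (j - 7)/(j - 5)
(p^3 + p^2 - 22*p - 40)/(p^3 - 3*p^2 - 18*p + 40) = (p + 2)/(p - 2)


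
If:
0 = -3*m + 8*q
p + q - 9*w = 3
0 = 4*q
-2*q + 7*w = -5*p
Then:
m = 0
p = 21/52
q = 0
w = -15/52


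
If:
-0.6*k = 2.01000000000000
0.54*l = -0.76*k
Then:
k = -3.35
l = 4.71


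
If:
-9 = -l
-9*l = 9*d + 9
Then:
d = -10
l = 9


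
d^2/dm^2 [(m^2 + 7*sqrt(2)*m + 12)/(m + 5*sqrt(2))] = -16/(m^3 + 15*sqrt(2)*m^2 + 150*m + 250*sqrt(2))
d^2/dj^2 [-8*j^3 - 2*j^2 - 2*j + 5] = -48*j - 4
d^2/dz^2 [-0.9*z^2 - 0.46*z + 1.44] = -1.80000000000000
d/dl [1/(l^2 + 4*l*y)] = 2*(-l - 2*y)/(l^2*(l + 4*y)^2)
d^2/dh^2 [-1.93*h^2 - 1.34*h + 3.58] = -3.86000000000000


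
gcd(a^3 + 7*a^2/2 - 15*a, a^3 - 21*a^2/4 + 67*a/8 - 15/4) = a - 5/2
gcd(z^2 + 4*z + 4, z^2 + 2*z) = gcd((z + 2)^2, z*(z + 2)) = z + 2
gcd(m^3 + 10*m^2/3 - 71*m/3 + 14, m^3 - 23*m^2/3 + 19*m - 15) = m - 3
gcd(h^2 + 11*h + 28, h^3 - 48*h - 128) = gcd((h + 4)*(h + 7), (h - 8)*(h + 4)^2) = h + 4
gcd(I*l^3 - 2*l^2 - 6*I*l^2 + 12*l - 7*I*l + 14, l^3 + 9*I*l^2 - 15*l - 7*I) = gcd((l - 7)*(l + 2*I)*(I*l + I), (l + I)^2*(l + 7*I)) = 1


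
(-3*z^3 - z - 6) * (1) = -3*z^3 - z - 6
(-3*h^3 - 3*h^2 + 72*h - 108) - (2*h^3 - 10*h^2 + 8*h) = -5*h^3 + 7*h^2 + 64*h - 108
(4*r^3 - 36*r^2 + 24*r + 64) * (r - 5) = 4*r^4 - 56*r^3 + 204*r^2 - 56*r - 320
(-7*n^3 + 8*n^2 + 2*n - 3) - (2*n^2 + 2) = -7*n^3 + 6*n^2 + 2*n - 5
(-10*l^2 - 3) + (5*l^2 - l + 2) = -5*l^2 - l - 1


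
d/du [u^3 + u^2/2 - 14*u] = 3*u^2 + u - 14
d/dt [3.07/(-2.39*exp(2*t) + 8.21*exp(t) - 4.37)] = (14.6746*exp(t) - 25.2047)*exp(t)/(2.39*exp(2*t) - 8.21*exp(t) + 4.37)^2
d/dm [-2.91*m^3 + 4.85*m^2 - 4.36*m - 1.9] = -8.73*m^2 + 9.7*m - 4.36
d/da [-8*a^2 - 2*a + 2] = -16*a - 2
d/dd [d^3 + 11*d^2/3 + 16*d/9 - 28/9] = 3*d^2 + 22*d/3 + 16/9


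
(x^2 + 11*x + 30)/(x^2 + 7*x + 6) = (x + 5)/(x + 1)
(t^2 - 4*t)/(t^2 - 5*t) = (t - 4)/(t - 5)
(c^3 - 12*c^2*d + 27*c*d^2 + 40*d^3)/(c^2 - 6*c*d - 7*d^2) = (c^2 - 13*c*d + 40*d^2)/(c - 7*d)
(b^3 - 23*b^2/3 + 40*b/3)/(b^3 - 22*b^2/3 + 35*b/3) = (3*b - 8)/(3*b - 7)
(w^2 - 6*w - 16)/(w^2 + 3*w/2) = 2*(w^2 - 6*w - 16)/(w*(2*w + 3))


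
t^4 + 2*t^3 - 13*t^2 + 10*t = t*(t - 2)*(t - 1)*(t + 5)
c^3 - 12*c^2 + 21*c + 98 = (c - 7)^2*(c + 2)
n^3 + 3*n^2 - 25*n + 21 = (n - 3)*(n - 1)*(n + 7)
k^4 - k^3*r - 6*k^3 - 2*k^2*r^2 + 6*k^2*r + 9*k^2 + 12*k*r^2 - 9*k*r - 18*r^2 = (k - 3)^2*(k - 2*r)*(k + r)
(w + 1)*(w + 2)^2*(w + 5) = w^4 + 10*w^3 + 33*w^2 + 44*w + 20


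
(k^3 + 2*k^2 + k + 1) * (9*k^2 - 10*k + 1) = 9*k^5 + 8*k^4 - 10*k^3 + k^2 - 9*k + 1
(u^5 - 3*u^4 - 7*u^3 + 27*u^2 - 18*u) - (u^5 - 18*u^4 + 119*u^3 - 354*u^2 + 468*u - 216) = 15*u^4 - 126*u^3 + 381*u^2 - 486*u + 216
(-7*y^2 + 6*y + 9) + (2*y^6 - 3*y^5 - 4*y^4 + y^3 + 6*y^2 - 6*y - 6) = 2*y^6 - 3*y^5 - 4*y^4 + y^3 - y^2 + 3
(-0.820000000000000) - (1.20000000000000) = -2.02000000000000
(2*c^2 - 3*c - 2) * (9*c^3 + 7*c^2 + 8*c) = 18*c^5 - 13*c^4 - 23*c^3 - 38*c^2 - 16*c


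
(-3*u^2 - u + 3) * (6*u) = -18*u^3 - 6*u^2 + 18*u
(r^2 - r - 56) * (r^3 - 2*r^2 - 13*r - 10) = r^5 - 3*r^4 - 67*r^3 + 115*r^2 + 738*r + 560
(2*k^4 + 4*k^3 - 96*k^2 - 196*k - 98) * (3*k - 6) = 6*k^5 - 312*k^3 - 12*k^2 + 882*k + 588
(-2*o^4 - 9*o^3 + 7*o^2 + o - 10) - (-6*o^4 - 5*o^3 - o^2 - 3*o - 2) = 4*o^4 - 4*o^3 + 8*o^2 + 4*o - 8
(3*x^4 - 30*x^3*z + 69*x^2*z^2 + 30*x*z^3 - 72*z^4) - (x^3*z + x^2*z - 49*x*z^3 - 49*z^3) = 3*x^4 - 31*x^3*z + 69*x^2*z^2 - x^2*z + 79*x*z^3 - 72*z^4 + 49*z^3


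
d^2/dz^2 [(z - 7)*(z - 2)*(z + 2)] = 6*z - 14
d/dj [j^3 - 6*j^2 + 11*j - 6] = 3*j^2 - 12*j + 11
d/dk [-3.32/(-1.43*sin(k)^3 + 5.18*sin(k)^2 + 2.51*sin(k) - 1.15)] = (-14.2428*sin(k)^2 + 34.3952*sin(k) + 8.3332)*cos(k)/(1.43*sin(k)^3 - 5.18*sin(k)^2 - 2.51*sin(k) + 1.15)^2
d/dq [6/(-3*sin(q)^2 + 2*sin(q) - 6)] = 12*(3*sin(q) - 1)*cos(q)/(3*sin(q)^2 - 2*sin(q) + 6)^2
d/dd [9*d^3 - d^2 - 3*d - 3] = 27*d^2 - 2*d - 3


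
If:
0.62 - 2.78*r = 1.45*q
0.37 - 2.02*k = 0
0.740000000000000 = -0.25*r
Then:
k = 0.18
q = 6.10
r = -2.96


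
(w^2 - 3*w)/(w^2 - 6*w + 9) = w/(w - 3)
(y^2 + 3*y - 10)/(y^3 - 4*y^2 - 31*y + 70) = 1/(y - 7)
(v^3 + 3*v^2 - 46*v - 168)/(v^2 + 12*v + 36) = (v^2 - 3*v - 28)/(v + 6)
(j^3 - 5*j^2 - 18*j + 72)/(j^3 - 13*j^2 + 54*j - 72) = (j + 4)/(j - 4)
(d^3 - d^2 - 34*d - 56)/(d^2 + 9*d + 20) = (d^2 - 5*d - 14)/(d + 5)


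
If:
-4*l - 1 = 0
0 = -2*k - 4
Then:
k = -2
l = -1/4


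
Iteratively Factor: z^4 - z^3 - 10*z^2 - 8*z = (z - 4)*(z^3 + 3*z^2 + 2*z) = (z - 4)*(z + 2)*(z^2 + z) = (z - 4)*(z + 1)*(z + 2)*(z)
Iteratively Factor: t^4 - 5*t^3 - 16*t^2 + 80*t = (t)*(t^3 - 5*t^2 - 16*t + 80) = t*(t - 5)*(t^2 - 16) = t*(t - 5)*(t - 4)*(t + 4)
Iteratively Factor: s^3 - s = (s - 1)*(s^2 + s) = (s - 1)*(s + 1)*(s)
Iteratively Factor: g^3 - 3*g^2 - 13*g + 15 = (g - 1)*(g^2 - 2*g - 15) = (g - 1)*(g + 3)*(g - 5)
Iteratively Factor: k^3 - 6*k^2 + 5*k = (k)*(k^2 - 6*k + 5) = k*(k - 1)*(k - 5)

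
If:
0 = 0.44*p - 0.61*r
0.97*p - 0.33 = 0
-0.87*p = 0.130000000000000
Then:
No Solution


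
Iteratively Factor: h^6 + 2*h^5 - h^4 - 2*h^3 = (h)*(h^5 + 2*h^4 - h^3 - 2*h^2) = h*(h + 2)*(h^4 - h^2) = h^2*(h + 2)*(h^3 - h) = h^2*(h + 1)*(h + 2)*(h^2 - h) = h^3*(h + 1)*(h + 2)*(h - 1)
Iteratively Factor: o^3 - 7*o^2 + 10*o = (o - 5)*(o^2 - 2*o) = o*(o - 5)*(o - 2)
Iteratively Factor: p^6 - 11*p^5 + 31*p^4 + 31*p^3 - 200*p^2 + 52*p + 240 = (p - 5)*(p^5 - 6*p^4 + p^3 + 36*p^2 - 20*p - 48) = (p - 5)*(p - 3)*(p^4 - 3*p^3 - 8*p^2 + 12*p + 16) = (p - 5)*(p - 3)*(p + 2)*(p^3 - 5*p^2 + 2*p + 8) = (p - 5)*(p - 3)*(p + 1)*(p + 2)*(p^2 - 6*p + 8) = (p - 5)*(p - 3)*(p - 2)*(p + 1)*(p + 2)*(p - 4)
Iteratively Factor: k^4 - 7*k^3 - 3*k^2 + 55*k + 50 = (k - 5)*(k^3 - 2*k^2 - 13*k - 10) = (k - 5)*(k + 2)*(k^2 - 4*k - 5) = (k - 5)^2*(k + 2)*(k + 1)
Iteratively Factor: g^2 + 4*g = (g + 4)*(g)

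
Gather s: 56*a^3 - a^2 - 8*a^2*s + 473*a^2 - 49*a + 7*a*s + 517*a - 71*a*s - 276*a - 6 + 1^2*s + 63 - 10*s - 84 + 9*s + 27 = 56*a^3 + 472*a^2 + 192*a + s*(-8*a^2 - 64*a)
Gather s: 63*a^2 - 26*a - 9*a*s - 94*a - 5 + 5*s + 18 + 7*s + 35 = 63*a^2 - 120*a + s*(12 - 9*a) + 48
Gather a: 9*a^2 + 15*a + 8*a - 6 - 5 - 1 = 9*a^2 + 23*a - 12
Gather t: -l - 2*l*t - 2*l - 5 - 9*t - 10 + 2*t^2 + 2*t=-3*l + 2*t^2 + t*(-2*l - 7) - 15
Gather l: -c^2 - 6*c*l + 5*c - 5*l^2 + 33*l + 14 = -c^2 + 5*c - 5*l^2 + l*(33 - 6*c) + 14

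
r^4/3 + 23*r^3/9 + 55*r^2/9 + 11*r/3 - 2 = (r/3 + 1)*(r - 1/3)*(r + 2)*(r + 3)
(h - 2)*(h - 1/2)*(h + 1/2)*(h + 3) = h^4 + h^3 - 25*h^2/4 - h/4 + 3/2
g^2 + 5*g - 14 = (g - 2)*(g + 7)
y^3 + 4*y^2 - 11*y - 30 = (y - 3)*(y + 2)*(y + 5)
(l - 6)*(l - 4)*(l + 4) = l^3 - 6*l^2 - 16*l + 96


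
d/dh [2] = 0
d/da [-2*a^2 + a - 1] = 1 - 4*a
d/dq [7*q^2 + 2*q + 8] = 14*q + 2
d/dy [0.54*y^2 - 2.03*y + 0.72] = 1.08*y - 2.03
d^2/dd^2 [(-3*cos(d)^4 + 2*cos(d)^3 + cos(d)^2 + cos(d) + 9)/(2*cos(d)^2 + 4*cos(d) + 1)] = (464*(1 - cos(d)^2)^2 - 324*sin(d)^6 + 48*cos(d)^8 + 256*cos(d)^7 + 108*cos(d)^6 - 378*cos(d)^3 + 100*cos(d)^2 + 467*cos(d) + 106)/(2*cos(d)^2 + 4*cos(d) + 1)^3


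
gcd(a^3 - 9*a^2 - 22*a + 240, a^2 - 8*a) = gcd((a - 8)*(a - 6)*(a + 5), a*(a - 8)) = a - 8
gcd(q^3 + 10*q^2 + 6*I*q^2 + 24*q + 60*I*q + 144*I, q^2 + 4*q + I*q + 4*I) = q + 4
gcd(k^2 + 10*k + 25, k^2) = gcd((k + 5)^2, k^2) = 1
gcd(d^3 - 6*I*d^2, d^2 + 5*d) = d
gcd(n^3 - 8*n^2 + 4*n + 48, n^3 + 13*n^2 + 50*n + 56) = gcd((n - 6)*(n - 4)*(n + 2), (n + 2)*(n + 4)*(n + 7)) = n + 2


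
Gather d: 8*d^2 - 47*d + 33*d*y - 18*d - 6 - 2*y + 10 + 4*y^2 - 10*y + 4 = 8*d^2 + d*(33*y - 65) + 4*y^2 - 12*y + 8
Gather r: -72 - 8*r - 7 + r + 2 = -7*r - 77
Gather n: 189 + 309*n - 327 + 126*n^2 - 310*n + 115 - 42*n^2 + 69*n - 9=84*n^2 + 68*n - 32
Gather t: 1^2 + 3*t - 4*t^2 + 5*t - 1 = -4*t^2 + 8*t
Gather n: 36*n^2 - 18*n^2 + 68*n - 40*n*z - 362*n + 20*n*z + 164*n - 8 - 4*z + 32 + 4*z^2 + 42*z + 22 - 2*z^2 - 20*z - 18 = 18*n^2 + n*(-20*z - 130) + 2*z^2 + 18*z + 28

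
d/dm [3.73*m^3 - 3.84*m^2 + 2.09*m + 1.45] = 11.19*m^2 - 7.68*m + 2.09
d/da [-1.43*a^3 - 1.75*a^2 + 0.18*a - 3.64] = -4.29*a^2 - 3.5*a + 0.18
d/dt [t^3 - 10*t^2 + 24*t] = 3*t^2 - 20*t + 24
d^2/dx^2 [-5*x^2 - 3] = -10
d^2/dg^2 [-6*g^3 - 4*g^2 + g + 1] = -36*g - 8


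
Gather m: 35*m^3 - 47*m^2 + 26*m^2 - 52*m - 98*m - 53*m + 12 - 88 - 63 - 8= 35*m^3 - 21*m^2 - 203*m - 147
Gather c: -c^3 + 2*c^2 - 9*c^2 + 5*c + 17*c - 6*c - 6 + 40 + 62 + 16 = -c^3 - 7*c^2 + 16*c + 112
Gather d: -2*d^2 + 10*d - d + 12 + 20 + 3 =-2*d^2 + 9*d + 35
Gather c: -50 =-50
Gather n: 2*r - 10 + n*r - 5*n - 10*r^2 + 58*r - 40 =n*(r - 5) - 10*r^2 + 60*r - 50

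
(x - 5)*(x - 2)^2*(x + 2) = x^4 - 7*x^3 + 6*x^2 + 28*x - 40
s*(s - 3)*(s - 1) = s^3 - 4*s^2 + 3*s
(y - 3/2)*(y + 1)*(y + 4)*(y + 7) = y^4 + 21*y^3/2 + 21*y^2 - 61*y/2 - 42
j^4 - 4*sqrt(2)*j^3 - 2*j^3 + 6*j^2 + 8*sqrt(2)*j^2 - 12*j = j*(j - 2)*(j - 3*sqrt(2))*(j - sqrt(2))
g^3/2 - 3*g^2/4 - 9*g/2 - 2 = (g/2 + 1/4)*(g - 4)*(g + 2)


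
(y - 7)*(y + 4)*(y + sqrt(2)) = y^3 - 3*y^2 + sqrt(2)*y^2 - 28*y - 3*sqrt(2)*y - 28*sqrt(2)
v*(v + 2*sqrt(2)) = v^2 + 2*sqrt(2)*v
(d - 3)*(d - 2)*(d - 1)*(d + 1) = d^4 - 5*d^3 + 5*d^2 + 5*d - 6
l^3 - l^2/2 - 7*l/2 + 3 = (l - 3/2)*(l - 1)*(l + 2)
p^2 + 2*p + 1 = (p + 1)^2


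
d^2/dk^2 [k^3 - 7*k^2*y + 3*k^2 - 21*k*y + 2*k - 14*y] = 6*k - 14*y + 6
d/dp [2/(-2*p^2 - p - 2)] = 2*(4*p + 1)/(2*p^2 + p + 2)^2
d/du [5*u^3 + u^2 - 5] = u*(15*u + 2)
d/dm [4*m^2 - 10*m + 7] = 8*m - 10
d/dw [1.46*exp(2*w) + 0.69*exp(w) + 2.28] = (2.92*exp(w) + 0.69)*exp(w)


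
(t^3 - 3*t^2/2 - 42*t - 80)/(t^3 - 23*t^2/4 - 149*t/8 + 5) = 4*(t + 4)/(4*t - 1)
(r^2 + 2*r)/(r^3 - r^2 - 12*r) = (r + 2)/(r^2 - r - 12)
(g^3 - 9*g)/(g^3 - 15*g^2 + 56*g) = (g^2 - 9)/(g^2 - 15*g + 56)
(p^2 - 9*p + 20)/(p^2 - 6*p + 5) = (p - 4)/(p - 1)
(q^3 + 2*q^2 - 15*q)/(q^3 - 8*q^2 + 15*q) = (q + 5)/(q - 5)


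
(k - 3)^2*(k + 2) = k^3 - 4*k^2 - 3*k + 18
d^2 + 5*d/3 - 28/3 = (d - 7/3)*(d + 4)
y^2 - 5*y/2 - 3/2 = (y - 3)*(y + 1/2)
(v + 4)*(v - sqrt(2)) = v^2 - sqrt(2)*v + 4*v - 4*sqrt(2)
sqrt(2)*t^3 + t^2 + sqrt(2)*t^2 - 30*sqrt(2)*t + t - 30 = (t - 5)*(t + 6)*(sqrt(2)*t + 1)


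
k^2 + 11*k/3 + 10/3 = (k + 5/3)*(k + 2)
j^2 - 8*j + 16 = (j - 4)^2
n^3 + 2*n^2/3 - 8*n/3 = n*(n - 4/3)*(n + 2)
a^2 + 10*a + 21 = (a + 3)*(a + 7)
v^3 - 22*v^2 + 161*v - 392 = (v - 8)*(v - 7)^2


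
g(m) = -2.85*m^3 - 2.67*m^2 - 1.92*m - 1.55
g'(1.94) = -44.46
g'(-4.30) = -137.05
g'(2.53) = -70.16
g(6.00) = -724.79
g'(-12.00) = -1169.04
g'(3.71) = -139.41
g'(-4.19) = -129.65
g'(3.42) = -120.19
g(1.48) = -19.48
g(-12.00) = 4561.81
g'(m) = -8.55*m^2 - 5.34*m - 1.92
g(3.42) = -153.35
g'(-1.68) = -17.08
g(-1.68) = 7.65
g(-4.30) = 183.93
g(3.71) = -190.96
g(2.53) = -69.65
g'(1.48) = -28.55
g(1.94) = -36.13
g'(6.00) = -341.76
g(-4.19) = 169.27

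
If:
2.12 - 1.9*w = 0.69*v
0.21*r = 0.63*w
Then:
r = 3.0*w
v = 3.07246376811594 - 2.7536231884058*w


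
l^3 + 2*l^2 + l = l*(l + 1)^2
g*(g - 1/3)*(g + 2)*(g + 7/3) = g^4 + 4*g^3 + 29*g^2/9 - 14*g/9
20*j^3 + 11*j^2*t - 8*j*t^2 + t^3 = (-5*j + t)*(-4*j + t)*(j + t)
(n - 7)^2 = n^2 - 14*n + 49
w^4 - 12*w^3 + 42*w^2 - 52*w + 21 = (w - 7)*(w - 3)*(w - 1)^2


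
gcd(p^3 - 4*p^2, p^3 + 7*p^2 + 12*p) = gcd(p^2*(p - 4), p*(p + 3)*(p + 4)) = p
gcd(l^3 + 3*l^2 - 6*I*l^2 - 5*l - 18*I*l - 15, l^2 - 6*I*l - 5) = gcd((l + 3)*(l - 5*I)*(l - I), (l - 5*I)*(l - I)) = l^2 - 6*I*l - 5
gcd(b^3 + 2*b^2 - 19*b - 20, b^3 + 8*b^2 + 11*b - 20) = b + 5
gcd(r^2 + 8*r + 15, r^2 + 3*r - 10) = r + 5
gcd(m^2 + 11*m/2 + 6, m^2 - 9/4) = m + 3/2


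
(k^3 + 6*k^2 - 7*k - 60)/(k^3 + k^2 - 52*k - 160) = (k - 3)/(k - 8)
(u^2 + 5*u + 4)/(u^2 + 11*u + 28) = (u + 1)/(u + 7)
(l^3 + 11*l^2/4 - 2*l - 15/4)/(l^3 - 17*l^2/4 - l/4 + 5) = (l + 3)/(l - 4)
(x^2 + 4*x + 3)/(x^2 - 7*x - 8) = (x + 3)/(x - 8)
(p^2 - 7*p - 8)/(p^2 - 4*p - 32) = (p + 1)/(p + 4)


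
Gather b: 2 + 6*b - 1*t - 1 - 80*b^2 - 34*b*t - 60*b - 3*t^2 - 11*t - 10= -80*b^2 + b*(-34*t - 54) - 3*t^2 - 12*t - 9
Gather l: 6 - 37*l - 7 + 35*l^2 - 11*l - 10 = 35*l^2 - 48*l - 11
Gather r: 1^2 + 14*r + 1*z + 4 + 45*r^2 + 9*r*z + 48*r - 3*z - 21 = 45*r^2 + r*(9*z + 62) - 2*z - 16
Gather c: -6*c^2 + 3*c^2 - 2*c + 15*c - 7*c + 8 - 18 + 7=-3*c^2 + 6*c - 3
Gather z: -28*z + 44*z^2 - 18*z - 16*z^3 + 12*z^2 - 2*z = -16*z^3 + 56*z^2 - 48*z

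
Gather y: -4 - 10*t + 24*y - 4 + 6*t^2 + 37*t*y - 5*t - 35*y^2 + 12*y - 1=6*t^2 - 15*t - 35*y^2 + y*(37*t + 36) - 9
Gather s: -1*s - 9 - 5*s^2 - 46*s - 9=-5*s^2 - 47*s - 18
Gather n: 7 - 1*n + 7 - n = 14 - 2*n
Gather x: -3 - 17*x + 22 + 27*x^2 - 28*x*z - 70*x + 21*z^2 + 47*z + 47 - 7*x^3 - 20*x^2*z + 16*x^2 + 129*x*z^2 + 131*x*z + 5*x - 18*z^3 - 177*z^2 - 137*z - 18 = -7*x^3 + x^2*(43 - 20*z) + x*(129*z^2 + 103*z - 82) - 18*z^3 - 156*z^2 - 90*z + 48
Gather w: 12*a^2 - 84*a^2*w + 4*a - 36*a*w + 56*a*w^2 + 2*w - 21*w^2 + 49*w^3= 12*a^2 + 4*a + 49*w^3 + w^2*(56*a - 21) + w*(-84*a^2 - 36*a + 2)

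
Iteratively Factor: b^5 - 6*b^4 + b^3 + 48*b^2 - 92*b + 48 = (b - 4)*(b^4 - 2*b^3 - 7*b^2 + 20*b - 12) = (b - 4)*(b + 3)*(b^3 - 5*b^2 + 8*b - 4) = (b - 4)*(b - 1)*(b + 3)*(b^2 - 4*b + 4) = (b - 4)*(b - 2)*(b - 1)*(b + 3)*(b - 2)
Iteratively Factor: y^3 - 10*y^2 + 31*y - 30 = (y - 3)*(y^2 - 7*y + 10) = (y - 3)*(y - 2)*(y - 5)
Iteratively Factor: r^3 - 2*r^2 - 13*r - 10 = (r + 1)*(r^2 - 3*r - 10) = (r + 1)*(r + 2)*(r - 5)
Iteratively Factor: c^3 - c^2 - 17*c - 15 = (c - 5)*(c^2 + 4*c + 3) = (c - 5)*(c + 1)*(c + 3)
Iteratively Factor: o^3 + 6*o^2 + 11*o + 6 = (o + 3)*(o^2 + 3*o + 2) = (o + 1)*(o + 3)*(o + 2)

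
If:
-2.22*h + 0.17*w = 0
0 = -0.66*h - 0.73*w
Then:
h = 0.00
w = 0.00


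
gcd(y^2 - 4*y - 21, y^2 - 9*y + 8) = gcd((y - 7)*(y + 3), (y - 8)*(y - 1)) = 1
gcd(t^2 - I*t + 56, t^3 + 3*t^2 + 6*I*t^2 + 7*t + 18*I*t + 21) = t + 7*I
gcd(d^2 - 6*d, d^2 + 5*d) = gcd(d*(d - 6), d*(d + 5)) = d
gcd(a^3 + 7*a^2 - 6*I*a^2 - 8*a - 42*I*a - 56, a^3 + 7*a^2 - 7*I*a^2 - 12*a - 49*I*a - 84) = a^2 + a*(7 - 4*I) - 28*I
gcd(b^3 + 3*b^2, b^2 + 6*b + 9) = b + 3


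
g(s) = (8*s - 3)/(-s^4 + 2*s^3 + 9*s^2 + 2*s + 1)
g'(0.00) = 14.00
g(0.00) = -3.00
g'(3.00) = 0.12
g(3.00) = 0.34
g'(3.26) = 0.23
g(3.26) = 0.39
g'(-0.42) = -5.77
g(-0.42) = -4.06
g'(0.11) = 10.85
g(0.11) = -1.59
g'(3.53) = 0.47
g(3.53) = 0.48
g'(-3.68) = 0.20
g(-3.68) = 0.19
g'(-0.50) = -5.19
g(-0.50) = -3.61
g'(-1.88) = 29.38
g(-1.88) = -5.52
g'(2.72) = 0.06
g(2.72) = 0.32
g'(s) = (8*s - 3)*(4*s^3 - 6*s^2 - 18*s - 2)/(-s^4 + 2*s^3 + 9*s^2 + 2*s + 1)^2 + 8/(-s^4 + 2*s^3 + 9*s^2 + 2*s + 1)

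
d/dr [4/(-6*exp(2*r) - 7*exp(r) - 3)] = (48*exp(r) + 28)*exp(r)/(6*exp(2*r) + 7*exp(r) + 3)^2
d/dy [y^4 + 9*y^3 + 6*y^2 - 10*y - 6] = 4*y^3 + 27*y^2 + 12*y - 10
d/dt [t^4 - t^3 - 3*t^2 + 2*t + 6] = 4*t^3 - 3*t^2 - 6*t + 2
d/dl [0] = 0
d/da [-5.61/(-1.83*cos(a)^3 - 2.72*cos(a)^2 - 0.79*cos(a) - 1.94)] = (30.7989*cos(a)^2 + 30.5184*cos(a) + 4.4319)*sin(a)/(1.83*cos(a)^3 + 2.72*cos(a)^2 + 0.79*cos(a) + 1.94)^2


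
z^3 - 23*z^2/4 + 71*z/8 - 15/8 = (z - 3)*(z - 5/2)*(z - 1/4)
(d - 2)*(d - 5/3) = d^2 - 11*d/3 + 10/3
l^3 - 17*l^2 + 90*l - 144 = (l - 8)*(l - 6)*(l - 3)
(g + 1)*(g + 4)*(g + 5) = g^3 + 10*g^2 + 29*g + 20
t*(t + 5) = t^2 + 5*t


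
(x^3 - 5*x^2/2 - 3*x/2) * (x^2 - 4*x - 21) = x^5 - 13*x^4/2 - 25*x^3/2 + 117*x^2/2 + 63*x/2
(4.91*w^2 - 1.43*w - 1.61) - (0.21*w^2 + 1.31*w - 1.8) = 4.7*w^2 - 2.74*w + 0.19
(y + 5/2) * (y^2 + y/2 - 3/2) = y^3 + 3*y^2 - y/4 - 15/4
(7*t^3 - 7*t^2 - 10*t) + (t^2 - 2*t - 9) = 7*t^3 - 6*t^2 - 12*t - 9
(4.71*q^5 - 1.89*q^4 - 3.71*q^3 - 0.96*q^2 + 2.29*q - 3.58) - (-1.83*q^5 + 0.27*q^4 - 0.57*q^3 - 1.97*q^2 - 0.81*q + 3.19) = 6.54*q^5 - 2.16*q^4 - 3.14*q^3 + 1.01*q^2 + 3.1*q - 6.77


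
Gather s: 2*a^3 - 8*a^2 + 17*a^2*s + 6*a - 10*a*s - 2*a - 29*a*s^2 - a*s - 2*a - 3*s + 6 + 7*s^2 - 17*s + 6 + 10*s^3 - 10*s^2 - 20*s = 2*a^3 - 8*a^2 + 2*a + 10*s^3 + s^2*(-29*a - 3) + s*(17*a^2 - 11*a - 40) + 12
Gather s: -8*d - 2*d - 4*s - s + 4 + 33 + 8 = -10*d - 5*s + 45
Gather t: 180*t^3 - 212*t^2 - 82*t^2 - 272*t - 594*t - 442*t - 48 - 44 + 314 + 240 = 180*t^3 - 294*t^2 - 1308*t + 462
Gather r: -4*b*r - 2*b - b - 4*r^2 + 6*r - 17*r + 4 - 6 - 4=-3*b - 4*r^2 + r*(-4*b - 11) - 6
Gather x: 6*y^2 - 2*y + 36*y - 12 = 6*y^2 + 34*y - 12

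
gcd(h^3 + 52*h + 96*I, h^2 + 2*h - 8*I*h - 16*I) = h - 8*I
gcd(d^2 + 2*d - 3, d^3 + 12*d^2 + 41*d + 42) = d + 3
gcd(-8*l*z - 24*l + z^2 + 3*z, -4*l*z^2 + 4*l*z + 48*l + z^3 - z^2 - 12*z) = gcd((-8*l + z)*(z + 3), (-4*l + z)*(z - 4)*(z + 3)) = z + 3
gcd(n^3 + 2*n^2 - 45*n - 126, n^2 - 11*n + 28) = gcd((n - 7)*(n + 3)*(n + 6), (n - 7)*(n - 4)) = n - 7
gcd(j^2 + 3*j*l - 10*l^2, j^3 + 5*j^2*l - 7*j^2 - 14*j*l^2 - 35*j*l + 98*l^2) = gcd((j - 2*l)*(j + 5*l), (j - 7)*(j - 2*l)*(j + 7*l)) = j - 2*l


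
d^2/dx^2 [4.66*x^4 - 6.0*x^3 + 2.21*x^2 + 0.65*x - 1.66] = 55.92*x^2 - 36.0*x + 4.42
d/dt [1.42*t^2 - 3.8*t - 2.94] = 2.84*t - 3.8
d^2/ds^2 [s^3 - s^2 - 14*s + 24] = 6*s - 2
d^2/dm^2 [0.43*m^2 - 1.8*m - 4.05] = 0.860000000000000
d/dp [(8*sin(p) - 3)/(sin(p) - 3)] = -21*cos(p)/(sin(p) - 3)^2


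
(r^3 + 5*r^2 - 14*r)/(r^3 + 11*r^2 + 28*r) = (r - 2)/(r + 4)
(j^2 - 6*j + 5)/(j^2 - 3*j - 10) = (j - 1)/(j + 2)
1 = 1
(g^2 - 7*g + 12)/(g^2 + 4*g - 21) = (g - 4)/(g + 7)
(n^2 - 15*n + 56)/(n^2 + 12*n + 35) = (n^2 - 15*n + 56)/(n^2 + 12*n + 35)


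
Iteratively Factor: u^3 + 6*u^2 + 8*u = (u + 2)*(u^2 + 4*u) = (u + 2)*(u + 4)*(u)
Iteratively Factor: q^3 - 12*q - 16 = (q + 2)*(q^2 - 2*q - 8) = (q - 4)*(q + 2)*(q + 2)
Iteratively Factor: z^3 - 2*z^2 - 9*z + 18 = (z + 3)*(z^2 - 5*z + 6) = (z - 2)*(z + 3)*(z - 3)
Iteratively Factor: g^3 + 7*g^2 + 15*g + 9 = (g + 1)*(g^2 + 6*g + 9) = (g + 1)*(g + 3)*(g + 3)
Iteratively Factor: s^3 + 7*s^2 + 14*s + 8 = (s + 2)*(s^2 + 5*s + 4) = (s + 2)*(s + 4)*(s + 1)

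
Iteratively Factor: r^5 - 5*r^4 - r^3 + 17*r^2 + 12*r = (r - 4)*(r^4 - r^3 - 5*r^2 - 3*r) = (r - 4)*(r - 3)*(r^3 + 2*r^2 + r) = (r - 4)*(r - 3)*(r + 1)*(r^2 + r) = (r - 4)*(r - 3)*(r + 1)^2*(r)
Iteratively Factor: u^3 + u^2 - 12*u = (u)*(u^2 + u - 12) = u*(u - 3)*(u + 4)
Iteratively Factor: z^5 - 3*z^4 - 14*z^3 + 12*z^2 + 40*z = (z + 2)*(z^4 - 5*z^3 - 4*z^2 + 20*z) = (z - 5)*(z + 2)*(z^3 - 4*z) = (z - 5)*(z - 2)*(z + 2)*(z^2 + 2*z) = z*(z - 5)*(z - 2)*(z + 2)*(z + 2)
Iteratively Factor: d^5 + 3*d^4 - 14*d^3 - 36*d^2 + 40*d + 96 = (d + 2)*(d^4 + d^3 - 16*d^2 - 4*d + 48) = (d - 2)*(d + 2)*(d^3 + 3*d^2 - 10*d - 24) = (d - 2)*(d + 2)*(d + 4)*(d^2 - d - 6) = (d - 2)*(d + 2)^2*(d + 4)*(d - 3)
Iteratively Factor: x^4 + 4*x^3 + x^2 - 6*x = (x)*(x^3 + 4*x^2 + x - 6) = x*(x - 1)*(x^2 + 5*x + 6) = x*(x - 1)*(x + 2)*(x + 3)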